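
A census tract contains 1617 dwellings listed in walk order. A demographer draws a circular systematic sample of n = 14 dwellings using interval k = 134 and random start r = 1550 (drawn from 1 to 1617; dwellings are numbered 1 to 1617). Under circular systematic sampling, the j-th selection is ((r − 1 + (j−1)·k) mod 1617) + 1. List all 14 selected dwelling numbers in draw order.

1550, 67, 201, 335, 469, 603, 737, 871, 1005, 1139, 1273, 1407, 1541, 58

Selection 1: 1550
Selection 2: 1550 + 134 = 1684 → 1684 − 1617 = 67
Selection 3: 67 + 134 = 201
Selection 4: 201 + 134 = 335
Selection 5: 335 + 134 = 469
Selection 6: 469 + 134 = 603
Selection 7: 603 + 134 = 737
Selection 8: 737 + 134 = 871
Selection 9: 871 + 134 = 1005
Selection 10: 1005 + 134 = 1139
Selection 11: 1139 + 134 = 1273
Selection 12: 1273 + 134 = 1407
Selection 13: 1407 + 134 = 1541
Selection 14: 1541 + 134 = 1675 → 1675 − 1617 = 58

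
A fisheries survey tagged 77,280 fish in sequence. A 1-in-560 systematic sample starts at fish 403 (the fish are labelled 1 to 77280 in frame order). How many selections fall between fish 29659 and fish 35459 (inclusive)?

10

k = 560
First selection ≥ 29659: 403 + ⌈(29659−403)/560⌉·560 = 403 + 53×560 = 30083
Last selection ≤ 35459: 403 + ⌊(35459−403)/560⌋·560 = 403 + 62×560 = 35123
Count = 62 − 53 + 1 = 10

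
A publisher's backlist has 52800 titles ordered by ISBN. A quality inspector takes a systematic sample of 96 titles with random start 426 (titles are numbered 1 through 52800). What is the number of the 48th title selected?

k = 52800/96 = 550
48th selection = r + (48−1)·k = 426 + 47×550 = 426 + 25850 = 26276

26276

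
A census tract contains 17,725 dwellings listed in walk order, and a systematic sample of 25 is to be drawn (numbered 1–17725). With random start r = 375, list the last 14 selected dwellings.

8174, 8883, 9592, 10301, 11010, 11719, 12428, 13137, 13846, 14555, 15264, 15973, 16682, 17391

k = N/n = 17725/25 = 709
12th selection = 375 + 11×709 = 8174
13th: 8174 + 709 = 8883
14th: 8883 + 709 = 9592
15th: 9592 + 709 = 10301
16th: 10301 + 709 = 11010
17th: 11010 + 709 = 11719
18th: 11719 + 709 = 12428
19th: 12428 + 709 = 13137
20th: 13137 + 709 = 13846
21st: 13846 + 709 = 14555
22nd: 14555 + 709 = 15264
23rd: 15264 + 709 = 15973
24th: 15973 + 709 = 16682
25th: 16682 + 709 = 17391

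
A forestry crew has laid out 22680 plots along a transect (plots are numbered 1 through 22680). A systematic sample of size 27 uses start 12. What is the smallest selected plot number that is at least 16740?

k = 22680/27 = 840
Steps past start: ⌈(16740 − 12)/840⌉ = ⌈16728/840⌉ = 20
Selected plot: 12 + 20×840 = 16812

16812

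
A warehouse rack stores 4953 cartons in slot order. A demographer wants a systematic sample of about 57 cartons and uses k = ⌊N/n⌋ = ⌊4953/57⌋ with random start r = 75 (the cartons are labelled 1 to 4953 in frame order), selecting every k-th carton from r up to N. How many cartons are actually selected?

k = ⌊4953/57⌋ = 86
Achieved size = ⌊(4953 − 75)/86⌋ + 1 = ⌊4878/86⌋ + 1 = 56 + 1 = 57
(last selection: 75 + 56×86 = 4891 ≤ 4953; next would be 4977 > 4953)

57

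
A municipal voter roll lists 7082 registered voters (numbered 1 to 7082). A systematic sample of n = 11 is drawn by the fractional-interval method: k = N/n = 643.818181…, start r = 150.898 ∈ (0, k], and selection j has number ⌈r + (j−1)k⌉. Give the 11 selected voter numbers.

j=1: r + 0k = 150.898 → ⌈·⌉ = 151
j=2: r + 1k = 794.716181… → ⌈·⌉ = 795
j=3: r + 2k = 1438.534363… → ⌈·⌉ = 1439
j=4: r + 3k = 2082.352545… → ⌈·⌉ = 2083
j=5: r + 4k = 2726.170727… → ⌈·⌉ = 2727
j=6: r + 5k = 3369.988909… → ⌈·⌉ = 3370
j=7: r + 6k = 4013.807090… → ⌈·⌉ = 4014
j=8: r + 7k = 4657.625272… → ⌈·⌉ = 4658
j=9: r + 8k = 5301.443454… → ⌈·⌉ = 5302
j=10: r + 9k = 5945.261636… → ⌈·⌉ = 5946
j=11: r + 10k = 6589.079818… → ⌈·⌉ = 6590

151, 795, 1439, 2083, 2727, 3370, 4014, 4658, 5302, 5946, 6590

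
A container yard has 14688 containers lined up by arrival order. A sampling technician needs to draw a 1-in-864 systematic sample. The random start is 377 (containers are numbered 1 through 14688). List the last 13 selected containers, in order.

5th selection = 377 + 4×864 = 3833
6th: 3833 + 864 = 4697
7th: 4697 + 864 = 5561
8th: 5561 + 864 = 6425
9th: 6425 + 864 = 7289
10th: 7289 + 864 = 8153
11th: 8153 + 864 = 9017
12th: 9017 + 864 = 9881
13th: 9881 + 864 = 10745
14th: 10745 + 864 = 11609
15th: 11609 + 864 = 12473
16th: 12473 + 864 = 13337
17th: 13337 + 864 = 14201

3833, 4697, 5561, 6425, 7289, 8153, 9017, 9881, 10745, 11609, 12473, 13337, 14201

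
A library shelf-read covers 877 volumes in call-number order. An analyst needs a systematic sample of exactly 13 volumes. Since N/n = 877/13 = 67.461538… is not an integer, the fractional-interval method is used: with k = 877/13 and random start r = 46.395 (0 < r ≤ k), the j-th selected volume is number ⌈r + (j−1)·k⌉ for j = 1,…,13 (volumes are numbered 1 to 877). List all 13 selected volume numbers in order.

47, 114, 182, 249, 317, 384, 452, 519, 587, 654, 722, 789, 856

j=1: r + 0k = 46.395 → ⌈·⌉ = 47
j=2: r + 1k = 113.856538… → ⌈·⌉ = 114
j=3: r + 2k = 181.318076… → ⌈·⌉ = 182
j=4: r + 3k = 248.779615… → ⌈·⌉ = 249
j=5: r + 4k = 316.241153… → ⌈·⌉ = 317
j=6: r + 5k = 383.702692… → ⌈·⌉ = 384
j=7: r + 6k = 451.164230… → ⌈·⌉ = 452
j=8: r + 7k = 518.625769… → ⌈·⌉ = 519
j=9: r + 8k = 586.087307… → ⌈·⌉ = 587
j=10: r + 9k = 653.548846… → ⌈·⌉ = 654
j=11: r + 10k = 721.010384… → ⌈·⌉ = 722
j=12: r + 11k = 788.471923… → ⌈·⌉ = 789
j=13: r + 12k = 855.933461… → ⌈·⌉ = 856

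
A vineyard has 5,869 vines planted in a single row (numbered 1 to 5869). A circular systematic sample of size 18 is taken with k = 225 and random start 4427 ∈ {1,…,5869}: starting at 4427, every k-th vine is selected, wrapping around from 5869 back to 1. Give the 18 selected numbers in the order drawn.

Selection 1: 4427
Selection 2: 4427 + 225 = 4652
Selection 3: 4652 + 225 = 4877
Selection 4: 4877 + 225 = 5102
Selection 5: 5102 + 225 = 5327
Selection 6: 5327 + 225 = 5552
Selection 7: 5552 + 225 = 5777
Selection 8: 5777 + 225 = 6002 → 6002 − 5869 = 133
Selection 9: 133 + 225 = 358
Selection 10: 358 + 225 = 583
Selection 11: 583 + 225 = 808
Selection 12: 808 + 225 = 1033
Selection 13: 1033 + 225 = 1258
Selection 14: 1258 + 225 = 1483
Selection 15: 1483 + 225 = 1708
Selection 16: 1708 + 225 = 1933
Selection 17: 1933 + 225 = 2158
Selection 18: 2158 + 225 = 2383

4427, 4652, 4877, 5102, 5327, 5552, 5777, 133, 358, 583, 808, 1033, 1258, 1483, 1708, 1933, 2158, 2383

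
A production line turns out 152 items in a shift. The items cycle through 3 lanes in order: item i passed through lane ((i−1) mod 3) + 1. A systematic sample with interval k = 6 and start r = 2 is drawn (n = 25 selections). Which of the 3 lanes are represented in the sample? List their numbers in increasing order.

Consecutive selections differ by k = 6, so their lane numbers differ by 6 mod 3 = 0.
gcd(6, 3) = 3, so the sample visits 3/3 = 1 distinct residues mod 3.
Start 2 is lane 2; the lanes hit are 2.

2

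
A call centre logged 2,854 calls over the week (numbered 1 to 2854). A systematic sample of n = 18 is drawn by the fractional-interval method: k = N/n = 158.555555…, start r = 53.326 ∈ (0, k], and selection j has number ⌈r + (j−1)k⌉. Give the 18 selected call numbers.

54, 212, 371, 529, 688, 847, 1005, 1164, 1322, 1481, 1639, 1798, 1956, 2115, 2274, 2432, 2591, 2749

j=1: r + 0k = 53.326 → ⌈·⌉ = 54
j=2: r + 1k = 211.881555… → ⌈·⌉ = 212
j=3: r + 2k = 370.437111… → ⌈·⌉ = 371
j=4: r + 3k = 528.992666… → ⌈·⌉ = 529
j=5: r + 4k = 687.548222… → ⌈·⌉ = 688
j=6: r + 5k = 846.103777… → ⌈·⌉ = 847
j=7: r + 6k = 1004.659333… → ⌈·⌉ = 1005
j=8: r + 7k = 1163.214888… → ⌈·⌉ = 1164
j=9: r + 8k = 1321.770444… → ⌈·⌉ = 1322
j=10: r + 9k = 1480.326 → ⌈·⌉ = 1481
j=11: r + 10k = 1638.881555… → ⌈·⌉ = 1639
j=12: r + 11k = 1797.437111… → ⌈·⌉ = 1798
j=13: r + 12k = 1955.992666… → ⌈·⌉ = 1956
j=14: r + 13k = 2114.548222… → ⌈·⌉ = 2115
j=15: r + 14k = 2273.103777… → ⌈·⌉ = 2274
j=16: r + 15k = 2431.659333… → ⌈·⌉ = 2432
j=17: r + 16k = 2590.214888… → ⌈·⌉ = 2591
j=18: r + 17k = 2748.770444… → ⌈·⌉ = 2749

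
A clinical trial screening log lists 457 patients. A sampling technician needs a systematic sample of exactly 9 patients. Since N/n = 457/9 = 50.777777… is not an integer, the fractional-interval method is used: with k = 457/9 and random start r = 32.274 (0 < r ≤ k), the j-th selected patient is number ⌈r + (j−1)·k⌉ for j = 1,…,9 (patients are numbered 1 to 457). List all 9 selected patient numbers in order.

j=1: r + 0k = 32.274 → ⌈·⌉ = 33
j=2: r + 1k = 83.051777… → ⌈·⌉ = 84
j=3: r + 2k = 133.829555… → ⌈·⌉ = 134
j=4: r + 3k = 184.607333… → ⌈·⌉ = 185
j=5: r + 4k = 235.385111… → ⌈·⌉ = 236
j=6: r + 5k = 286.162888… → ⌈·⌉ = 287
j=7: r + 6k = 336.940666… → ⌈·⌉ = 337
j=8: r + 7k = 387.718444… → ⌈·⌉ = 388
j=9: r + 8k = 438.496222… → ⌈·⌉ = 439

33, 84, 134, 185, 236, 287, 337, 388, 439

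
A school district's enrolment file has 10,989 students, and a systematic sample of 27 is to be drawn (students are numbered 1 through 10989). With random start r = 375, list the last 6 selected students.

k = N/n = 10989/27 = 407
22nd selection = 375 + 21×407 = 8922
23rd: 8922 + 407 = 9329
24th: 9329 + 407 = 9736
25th: 9736 + 407 = 10143
26th: 10143 + 407 = 10550
27th: 10550 + 407 = 10957

8922, 9329, 9736, 10143, 10550, 10957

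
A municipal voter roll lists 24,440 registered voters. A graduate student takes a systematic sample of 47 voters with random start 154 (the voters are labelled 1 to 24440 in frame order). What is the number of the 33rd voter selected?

k = 24440/47 = 520
33rd selection = r + (33−1)·k = 154 + 32×520 = 154 + 16640 = 16794

16794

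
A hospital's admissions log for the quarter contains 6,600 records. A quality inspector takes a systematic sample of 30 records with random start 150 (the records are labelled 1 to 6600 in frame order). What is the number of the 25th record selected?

k = 6600/30 = 220
25th selection = r + (25−1)·k = 150 + 24×220 = 150 + 5280 = 5430

5430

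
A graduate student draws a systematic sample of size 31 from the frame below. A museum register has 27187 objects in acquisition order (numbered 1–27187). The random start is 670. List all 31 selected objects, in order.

k = N/n = 27187/31 = 877
object 1: 670
object 2: 670 + 877 = 1547
object 3: 1547 + 877 = 2424
object 4: 2424 + 877 = 3301
object 5: 3301 + 877 = 4178
object 6: 4178 + 877 = 5055
object 7: 5055 + 877 = 5932
object 8: 5932 + 877 = 6809
object 9: 6809 + 877 = 7686
object 10: 7686 + 877 = 8563
object 11: 8563 + 877 = 9440
object 12: 9440 + 877 = 10317
object 13: 10317 + 877 = 11194
object 14: 11194 + 877 = 12071
object 15: 12071 + 877 = 12948
object 16: 12948 + 877 = 13825
object 17: 13825 + 877 = 14702
object 18: 14702 + 877 = 15579
object 19: 15579 + 877 = 16456
object 20: 16456 + 877 = 17333
object 21: 17333 + 877 = 18210
object 22: 18210 + 877 = 19087
object 23: 19087 + 877 = 19964
object 24: 19964 + 877 = 20841
object 25: 20841 + 877 = 21718
object 26: 21718 + 877 = 22595
object 27: 22595 + 877 = 23472
object 28: 23472 + 877 = 24349
object 29: 24349 + 877 = 25226
object 30: 25226 + 877 = 26103
object 31: 26103 + 877 = 26980

670, 1547, 2424, 3301, 4178, 5055, 5932, 6809, 7686, 8563, 9440, 10317, 11194, 12071, 12948, 13825, 14702, 15579, 16456, 17333, 18210, 19087, 19964, 20841, 21718, 22595, 23472, 24349, 25226, 26103, 26980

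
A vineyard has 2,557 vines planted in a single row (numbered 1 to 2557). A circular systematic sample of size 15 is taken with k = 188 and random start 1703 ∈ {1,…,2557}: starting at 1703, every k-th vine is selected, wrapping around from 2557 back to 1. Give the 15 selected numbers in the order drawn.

1703, 1891, 2079, 2267, 2455, 86, 274, 462, 650, 838, 1026, 1214, 1402, 1590, 1778

Selection 1: 1703
Selection 2: 1703 + 188 = 1891
Selection 3: 1891 + 188 = 2079
Selection 4: 2079 + 188 = 2267
Selection 5: 2267 + 188 = 2455
Selection 6: 2455 + 188 = 2643 → 2643 − 2557 = 86
Selection 7: 86 + 188 = 274
Selection 8: 274 + 188 = 462
Selection 9: 462 + 188 = 650
Selection 10: 650 + 188 = 838
Selection 11: 838 + 188 = 1026
Selection 12: 1026 + 188 = 1214
Selection 13: 1214 + 188 = 1402
Selection 14: 1402 + 188 = 1590
Selection 15: 1590 + 188 = 1778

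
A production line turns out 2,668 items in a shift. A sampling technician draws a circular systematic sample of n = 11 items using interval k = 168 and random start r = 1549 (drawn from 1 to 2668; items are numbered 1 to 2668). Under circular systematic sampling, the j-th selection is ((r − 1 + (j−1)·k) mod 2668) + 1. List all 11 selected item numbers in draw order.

1549, 1717, 1885, 2053, 2221, 2389, 2557, 57, 225, 393, 561

Selection 1: 1549
Selection 2: 1549 + 168 = 1717
Selection 3: 1717 + 168 = 1885
Selection 4: 1885 + 168 = 2053
Selection 5: 2053 + 168 = 2221
Selection 6: 2221 + 168 = 2389
Selection 7: 2389 + 168 = 2557
Selection 8: 2557 + 168 = 2725 → 2725 − 2668 = 57
Selection 9: 57 + 168 = 225
Selection 10: 225 + 168 = 393
Selection 11: 393 + 168 = 561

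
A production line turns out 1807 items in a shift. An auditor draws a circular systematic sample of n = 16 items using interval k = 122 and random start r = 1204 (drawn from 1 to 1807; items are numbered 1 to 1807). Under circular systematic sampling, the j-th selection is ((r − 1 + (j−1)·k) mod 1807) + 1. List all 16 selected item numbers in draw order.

Selection 1: 1204
Selection 2: 1204 + 122 = 1326
Selection 3: 1326 + 122 = 1448
Selection 4: 1448 + 122 = 1570
Selection 5: 1570 + 122 = 1692
Selection 6: 1692 + 122 = 1814 → 1814 − 1807 = 7
Selection 7: 7 + 122 = 129
Selection 8: 129 + 122 = 251
Selection 9: 251 + 122 = 373
Selection 10: 373 + 122 = 495
Selection 11: 495 + 122 = 617
Selection 12: 617 + 122 = 739
Selection 13: 739 + 122 = 861
Selection 14: 861 + 122 = 983
Selection 15: 983 + 122 = 1105
Selection 16: 1105 + 122 = 1227

1204, 1326, 1448, 1570, 1692, 7, 129, 251, 373, 495, 617, 739, 861, 983, 1105, 1227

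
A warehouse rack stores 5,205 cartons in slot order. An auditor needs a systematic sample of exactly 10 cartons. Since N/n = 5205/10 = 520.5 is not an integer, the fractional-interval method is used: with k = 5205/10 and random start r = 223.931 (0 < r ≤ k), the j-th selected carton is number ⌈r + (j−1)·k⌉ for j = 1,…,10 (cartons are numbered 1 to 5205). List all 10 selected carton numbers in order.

224, 745, 1265, 1786, 2306, 2827, 3347, 3868, 4388, 4909

j=1: r + 0k = 223.931 → ⌈·⌉ = 224
j=2: r + 1k = 744.431 → ⌈·⌉ = 745
j=3: r + 2k = 1264.931 → ⌈·⌉ = 1265
j=4: r + 3k = 1785.431 → ⌈·⌉ = 1786
j=5: r + 4k = 2305.931 → ⌈·⌉ = 2306
j=6: r + 5k = 2826.431 → ⌈·⌉ = 2827
j=7: r + 6k = 3346.931 → ⌈·⌉ = 3347
j=8: r + 7k = 3867.431 → ⌈·⌉ = 3868
j=9: r + 8k = 4387.931 → ⌈·⌉ = 4388
j=10: r + 9k = 4908.431 → ⌈·⌉ = 4909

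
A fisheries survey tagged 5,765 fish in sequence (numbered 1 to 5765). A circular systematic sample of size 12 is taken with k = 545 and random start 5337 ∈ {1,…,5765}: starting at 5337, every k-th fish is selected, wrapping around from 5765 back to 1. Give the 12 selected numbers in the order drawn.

5337, 117, 662, 1207, 1752, 2297, 2842, 3387, 3932, 4477, 5022, 5567

Selection 1: 5337
Selection 2: 5337 + 545 = 5882 → 5882 − 5765 = 117
Selection 3: 117 + 545 = 662
Selection 4: 662 + 545 = 1207
Selection 5: 1207 + 545 = 1752
Selection 6: 1752 + 545 = 2297
Selection 7: 2297 + 545 = 2842
Selection 8: 2842 + 545 = 3387
Selection 9: 3387 + 545 = 3932
Selection 10: 3932 + 545 = 4477
Selection 11: 4477 + 545 = 5022
Selection 12: 5022 + 545 = 5567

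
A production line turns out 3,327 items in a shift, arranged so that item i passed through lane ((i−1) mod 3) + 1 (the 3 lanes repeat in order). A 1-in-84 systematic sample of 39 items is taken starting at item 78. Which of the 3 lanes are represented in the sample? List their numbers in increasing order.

3

Consecutive selections differ by k = 84, so their lane numbers differ by 84 mod 3 = 0.
gcd(84, 3) = 3, so the sample visits 3/3 = 1 distinct residues mod 3.
Start 78 is lane 3; the lanes hit are 3.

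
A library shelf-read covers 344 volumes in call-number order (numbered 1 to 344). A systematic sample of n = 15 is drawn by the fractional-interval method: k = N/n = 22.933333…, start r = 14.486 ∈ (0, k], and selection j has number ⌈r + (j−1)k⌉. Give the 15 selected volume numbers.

j=1: r + 0k = 14.486 → ⌈·⌉ = 15
j=2: r + 1k = 37.419333… → ⌈·⌉ = 38
j=3: r + 2k = 60.352666… → ⌈·⌉ = 61
j=4: r + 3k = 83.286 → ⌈·⌉ = 84
j=5: r + 4k = 106.219333… → ⌈·⌉ = 107
j=6: r + 5k = 129.152666… → ⌈·⌉ = 130
j=7: r + 6k = 152.086 → ⌈·⌉ = 153
j=8: r + 7k = 175.019333… → ⌈·⌉ = 176
j=9: r + 8k = 197.952666… → ⌈·⌉ = 198
j=10: r + 9k = 220.886 → ⌈·⌉ = 221
j=11: r + 10k = 243.819333… → ⌈·⌉ = 244
j=12: r + 11k = 266.752666… → ⌈·⌉ = 267
j=13: r + 12k = 289.686 → ⌈·⌉ = 290
j=14: r + 13k = 312.619333… → ⌈·⌉ = 313
j=15: r + 14k = 335.552666… → ⌈·⌉ = 336

15, 38, 61, 84, 107, 130, 153, 176, 198, 221, 244, 267, 290, 313, 336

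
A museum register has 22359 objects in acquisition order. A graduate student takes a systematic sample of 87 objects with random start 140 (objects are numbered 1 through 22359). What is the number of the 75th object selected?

k = 22359/87 = 257
75th selection = r + (75−1)·k = 140 + 74×257 = 140 + 19018 = 19158

19158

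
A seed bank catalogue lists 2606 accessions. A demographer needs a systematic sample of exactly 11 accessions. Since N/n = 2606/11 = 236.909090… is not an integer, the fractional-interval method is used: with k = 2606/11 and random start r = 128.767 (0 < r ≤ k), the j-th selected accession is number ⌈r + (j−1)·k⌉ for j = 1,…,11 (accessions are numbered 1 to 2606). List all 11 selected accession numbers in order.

129, 366, 603, 840, 1077, 1314, 1551, 1788, 2025, 2261, 2498

j=1: r + 0k = 128.767 → ⌈·⌉ = 129
j=2: r + 1k = 365.676090… → ⌈·⌉ = 366
j=3: r + 2k = 602.585181… → ⌈·⌉ = 603
j=4: r + 3k = 839.494272… → ⌈·⌉ = 840
j=5: r + 4k = 1076.403363… → ⌈·⌉ = 1077
j=6: r + 5k = 1313.312454… → ⌈·⌉ = 1314
j=7: r + 6k = 1550.221545… → ⌈·⌉ = 1551
j=8: r + 7k = 1787.130636… → ⌈·⌉ = 1788
j=9: r + 8k = 2024.039727… → ⌈·⌉ = 2025
j=10: r + 9k = 2260.948818… → ⌈·⌉ = 2261
j=11: r + 10k = 2497.857909… → ⌈·⌉ = 2498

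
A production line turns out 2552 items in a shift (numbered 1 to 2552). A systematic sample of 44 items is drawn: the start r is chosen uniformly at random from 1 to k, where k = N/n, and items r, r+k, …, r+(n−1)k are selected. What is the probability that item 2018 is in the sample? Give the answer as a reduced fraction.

k = 2552/44 = 58.
Item 2018 is selected iff r ≡ 2018 (mod 58); exactly one such r in {1,…,58}.
Inclusion probability = 1/58.

1/58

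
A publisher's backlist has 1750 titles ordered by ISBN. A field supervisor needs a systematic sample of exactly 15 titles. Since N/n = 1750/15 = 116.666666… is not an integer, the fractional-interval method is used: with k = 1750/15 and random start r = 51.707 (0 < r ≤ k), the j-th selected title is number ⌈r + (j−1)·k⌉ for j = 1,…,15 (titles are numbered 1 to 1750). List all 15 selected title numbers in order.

j=1: r + 0k = 51.707 → ⌈·⌉ = 52
j=2: r + 1k = 168.373666… → ⌈·⌉ = 169
j=3: r + 2k = 285.040333… → ⌈·⌉ = 286
j=4: r + 3k = 401.707 → ⌈·⌉ = 402
j=5: r + 4k = 518.373666… → ⌈·⌉ = 519
j=6: r + 5k = 635.040333… → ⌈·⌉ = 636
j=7: r + 6k = 751.707 → ⌈·⌉ = 752
j=8: r + 7k = 868.373666… → ⌈·⌉ = 869
j=9: r + 8k = 985.040333… → ⌈·⌉ = 986
j=10: r + 9k = 1101.707 → ⌈·⌉ = 1102
j=11: r + 10k = 1218.373666… → ⌈·⌉ = 1219
j=12: r + 11k = 1335.040333… → ⌈·⌉ = 1336
j=13: r + 12k = 1451.707 → ⌈·⌉ = 1452
j=14: r + 13k = 1568.373666… → ⌈·⌉ = 1569
j=15: r + 14k = 1685.040333… → ⌈·⌉ = 1686

52, 169, 286, 402, 519, 636, 752, 869, 986, 1102, 1219, 1336, 1452, 1569, 1686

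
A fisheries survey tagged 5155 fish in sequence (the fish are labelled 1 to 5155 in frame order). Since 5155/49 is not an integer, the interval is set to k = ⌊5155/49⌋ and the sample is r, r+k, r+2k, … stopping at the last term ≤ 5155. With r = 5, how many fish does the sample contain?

k = ⌊5155/49⌋ = 105
Achieved size = ⌊(5155 − 5)/105⌋ + 1 = ⌊5150/105⌋ + 1 = 49 + 1 = 50
(last selection: 5 + 49×105 = 5150 ≤ 5155; next would be 5255 > 5155)

50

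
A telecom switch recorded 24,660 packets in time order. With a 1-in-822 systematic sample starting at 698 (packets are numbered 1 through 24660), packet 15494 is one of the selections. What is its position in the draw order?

k = 822
position = (15494 − 698)/822 + 1 = 14796/822 + 1 = 18 + 1 = 19

19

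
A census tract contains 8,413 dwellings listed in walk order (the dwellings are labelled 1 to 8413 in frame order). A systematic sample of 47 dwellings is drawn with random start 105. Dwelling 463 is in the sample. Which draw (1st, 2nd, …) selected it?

3

k = 8413/47 = 179
position = (463 − 105)/179 + 1 = 358/179 + 1 = 2 + 1 = 3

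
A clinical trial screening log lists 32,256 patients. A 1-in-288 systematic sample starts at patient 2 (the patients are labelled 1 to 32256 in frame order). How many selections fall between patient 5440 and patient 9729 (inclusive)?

15

k = 288
First selection ≥ 5440: 2 + ⌈(5440−2)/288⌉·288 = 2 + 19×288 = 5474
Last selection ≤ 9729: 2 + ⌊(9729−2)/288⌋·288 = 2 + 33×288 = 9506
Count = 33 − 19 + 1 = 15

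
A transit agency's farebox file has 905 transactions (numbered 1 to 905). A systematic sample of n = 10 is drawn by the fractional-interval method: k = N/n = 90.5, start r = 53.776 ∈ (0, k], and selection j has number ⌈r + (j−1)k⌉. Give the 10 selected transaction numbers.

j=1: r + 0k = 53.776 → ⌈·⌉ = 54
j=2: r + 1k = 144.276 → ⌈·⌉ = 145
j=3: r + 2k = 234.776 → ⌈·⌉ = 235
j=4: r + 3k = 325.276 → ⌈·⌉ = 326
j=5: r + 4k = 415.776 → ⌈·⌉ = 416
j=6: r + 5k = 506.276 → ⌈·⌉ = 507
j=7: r + 6k = 596.776 → ⌈·⌉ = 597
j=8: r + 7k = 687.276 → ⌈·⌉ = 688
j=9: r + 8k = 777.776 → ⌈·⌉ = 778
j=10: r + 9k = 868.276 → ⌈·⌉ = 869

54, 145, 235, 326, 416, 507, 597, 688, 778, 869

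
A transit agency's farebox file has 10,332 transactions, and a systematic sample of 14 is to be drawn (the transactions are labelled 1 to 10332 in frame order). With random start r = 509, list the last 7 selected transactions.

5675, 6413, 7151, 7889, 8627, 9365, 10103

k = N/n = 10332/14 = 738
8th selection = 509 + 7×738 = 5675
9th: 5675 + 738 = 6413
10th: 6413 + 738 = 7151
11th: 7151 + 738 = 7889
12th: 7889 + 738 = 8627
13th: 8627 + 738 = 9365
14th: 9365 + 738 = 10103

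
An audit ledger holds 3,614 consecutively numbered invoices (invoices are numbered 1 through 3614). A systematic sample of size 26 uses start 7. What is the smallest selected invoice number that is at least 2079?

k = 3614/26 = 139
Steps past start: ⌈(2079 − 7)/139⌉ = ⌈2072/139⌉ = 15
Selected invoice: 7 + 15×139 = 2092

2092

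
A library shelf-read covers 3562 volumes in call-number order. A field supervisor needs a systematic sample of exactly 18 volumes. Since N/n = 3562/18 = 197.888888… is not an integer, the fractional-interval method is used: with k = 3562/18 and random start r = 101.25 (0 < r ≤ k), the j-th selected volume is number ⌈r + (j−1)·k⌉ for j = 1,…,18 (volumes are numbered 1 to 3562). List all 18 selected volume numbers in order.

j=1: r + 0k = 101.25 → ⌈·⌉ = 102
j=2: r + 1k = 299.138888… → ⌈·⌉ = 300
j=3: r + 2k = 497.027777… → ⌈·⌉ = 498
j=4: r + 3k = 694.916666… → ⌈·⌉ = 695
j=5: r + 4k = 892.805555… → ⌈·⌉ = 893
j=6: r + 5k = 1090.694444… → ⌈·⌉ = 1091
j=7: r + 6k = 1288.583333… → ⌈·⌉ = 1289
j=8: r + 7k = 1486.472222… → ⌈·⌉ = 1487
j=9: r + 8k = 1684.361111… → ⌈·⌉ = 1685
j=10: r + 9k = 1882.25 → ⌈·⌉ = 1883
j=11: r + 10k = 2080.138888… → ⌈·⌉ = 2081
j=12: r + 11k = 2278.027777… → ⌈·⌉ = 2279
j=13: r + 12k = 2475.916666… → ⌈·⌉ = 2476
j=14: r + 13k = 2673.805555… → ⌈·⌉ = 2674
j=15: r + 14k = 2871.694444… → ⌈·⌉ = 2872
j=16: r + 15k = 3069.583333… → ⌈·⌉ = 3070
j=17: r + 16k = 3267.472222… → ⌈·⌉ = 3268
j=18: r + 17k = 3465.361111… → ⌈·⌉ = 3466

102, 300, 498, 695, 893, 1091, 1289, 1487, 1685, 1883, 2081, 2279, 2476, 2674, 2872, 3070, 3268, 3466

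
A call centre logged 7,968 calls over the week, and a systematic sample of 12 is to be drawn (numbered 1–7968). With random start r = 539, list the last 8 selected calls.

3195, 3859, 4523, 5187, 5851, 6515, 7179, 7843

k = N/n = 7968/12 = 664
5th selection = 539 + 4×664 = 3195
6th: 3195 + 664 = 3859
7th: 3859 + 664 = 4523
8th: 4523 + 664 = 5187
9th: 5187 + 664 = 5851
10th: 5851 + 664 = 6515
11th: 6515 + 664 = 7179
12th: 7179 + 664 = 7843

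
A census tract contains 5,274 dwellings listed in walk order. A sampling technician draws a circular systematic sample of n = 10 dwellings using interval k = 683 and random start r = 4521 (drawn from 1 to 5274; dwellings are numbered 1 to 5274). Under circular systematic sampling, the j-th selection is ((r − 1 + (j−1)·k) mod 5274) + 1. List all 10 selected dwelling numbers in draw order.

4521, 5204, 613, 1296, 1979, 2662, 3345, 4028, 4711, 120

Selection 1: 4521
Selection 2: 4521 + 683 = 5204
Selection 3: 5204 + 683 = 5887 → 5887 − 5274 = 613
Selection 4: 613 + 683 = 1296
Selection 5: 1296 + 683 = 1979
Selection 6: 1979 + 683 = 2662
Selection 7: 2662 + 683 = 3345
Selection 8: 3345 + 683 = 4028
Selection 9: 4028 + 683 = 4711
Selection 10: 4711 + 683 = 5394 → 5394 − 5274 = 120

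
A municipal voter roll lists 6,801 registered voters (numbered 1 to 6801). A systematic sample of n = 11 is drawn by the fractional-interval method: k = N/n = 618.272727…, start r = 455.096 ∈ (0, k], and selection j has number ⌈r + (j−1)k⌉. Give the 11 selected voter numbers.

456, 1074, 1692, 2310, 2929, 3547, 4165, 4784, 5402, 6020, 6638

j=1: r + 0k = 455.096 → ⌈·⌉ = 456
j=2: r + 1k = 1073.368727… → ⌈·⌉ = 1074
j=3: r + 2k = 1691.641454… → ⌈·⌉ = 1692
j=4: r + 3k = 2309.914181… → ⌈·⌉ = 2310
j=5: r + 4k = 2928.186909… → ⌈·⌉ = 2929
j=6: r + 5k = 3546.459636… → ⌈·⌉ = 3547
j=7: r + 6k = 4164.732363… → ⌈·⌉ = 4165
j=8: r + 7k = 4783.005090… → ⌈·⌉ = 4784
j=9: r + 8k = 5401.277818… → ⌈·⌉ = 5402
j=10: r + 9k = 6019.550545… → ⌈·⌉ = 6020
j=11: r + 10k = 6637.823272… → ⌈·⌉ = 6638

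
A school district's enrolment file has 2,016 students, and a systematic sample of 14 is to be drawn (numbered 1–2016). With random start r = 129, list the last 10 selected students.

705, 849, 993, 1137, 1281, 1425, 1569, 1713, 1857, 2001

k = N/n = 2016/14 = 144
5th selection = 129 + 4×144 = 705
6th: 705 + 144 = 849
7th: 849 + 144 = 993
8th: 993 + 144 = 1137
9th: 1137 + 144 = 1281
10th: 1281 + 144 = 1425
11th: 1425 + 144 = 1569
12th: 1569 + 144 = 1713
13th: 1713 + 144 = 1857
14th: 1857 + 144 = 2001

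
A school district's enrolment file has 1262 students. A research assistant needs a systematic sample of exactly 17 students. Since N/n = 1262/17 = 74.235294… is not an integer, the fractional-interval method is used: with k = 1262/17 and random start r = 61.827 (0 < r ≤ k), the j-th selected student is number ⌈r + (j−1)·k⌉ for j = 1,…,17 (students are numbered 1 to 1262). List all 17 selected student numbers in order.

j=1: r + 0k = 61.827 → ⌈·⌉ = 62
j=2: r + 1k = 136.062294… → ⌈·⌉ = 137
j=3: r + 2k = 210.297588… → ⌈·⌉ = 211
j=4: r + 3k = 284.532882… → ⌈·⌉ = 285
j=5: r + 4k = 358.768176… → ⌈·⌉ = 359
j=6: r + 5k = 433.003470… → ⌈·⌉ = 434
j=7: r + 6k = 507.238764… → ⌈·⌉ = 508
j=8: r + 7k = 581.474058… → ⌈·⌉ = 582
j=9: r + 8k = 655.709352… → ⌈·⌉ = 656
j=10: r + 9k = 729.944647… → ⌈·⌉ = 730
j=11: r + 10k = 804.179941… → ⌈·⌉ = 805
j=12: r + 11k = 878.415235… → ⌈·⌉ = 879
j=13: r + 12k = 952.650529… → ⌈·⌉ = 953
j=14: r + 13k = 1026.885823… → ⌈·⌉ = 1027
j=15: r + 14k = 1101.121117… → ⌈·⌉ = 1102
j=16: r + 15k = 1175.356411… → ⌈·⌉ = 1176
j=17: r + 16k = 1249.591705… → ⌈·⌉ = 1250

62, 137, 211, 285, 359, 434, 508, 582, 656, 730, 805, 879, 953, 1027, 1102, 1176, 1250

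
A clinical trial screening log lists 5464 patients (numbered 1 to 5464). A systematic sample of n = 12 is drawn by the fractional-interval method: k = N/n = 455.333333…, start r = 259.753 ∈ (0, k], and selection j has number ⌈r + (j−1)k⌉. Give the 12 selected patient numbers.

260, 716, 1171, 1626, 2082, 2537, 2992, 3448, 3903, 4358, 4814, 5269

j=1: r + 0k = 259.753 → ⌈·⌉ = 260
j=2: r + 1k = 715.086333… → ⌈·⌉ = 716
j=3: r + 2k = 1170.419666… → ⌈·⌉ = 1171
j=4: r + 3k = 1625.753 → ⌈·⌉ = 1626
j=5: r + 4k = 2081.086333… → ⌈·⌉ = 2082
j=6: r + 5k = 2536.419666… → ⌈·⌉ = 2537
j=7: r + 6k = 2991.753 → ⌈·⌉ = 2992
j=8: r + 7k = 3447.086333… → ⌈·⌉ = 3448
j=9: r + 8k = 3902.419666… → ⌈·⌉ = 3903
j=10: r + 9k = 4357.753 → ⌈·⌉ = 4358
j=11: r + 10k = 4813.086333… → ⌈·⌉ = 4814
j=12: r + 11k = 5268.419666… → ⌈·⌉ = 5269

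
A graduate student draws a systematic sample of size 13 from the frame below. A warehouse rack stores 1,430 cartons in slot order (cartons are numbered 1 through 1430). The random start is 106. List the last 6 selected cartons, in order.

k = N/n = 1430/13 = 110
8th selection = 106 + 7×110 = 876
9th: 876 + 110 = 986
10th: 986 + 110 = 1096
11th: 1096 + 110 = 1206
12th: 1206 + 110 = 1316
13th: 1316 + 110 = 1426

876, 986, 1096, 1206, 1316, 1426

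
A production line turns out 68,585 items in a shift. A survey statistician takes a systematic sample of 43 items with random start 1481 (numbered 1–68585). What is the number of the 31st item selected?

k = 68585/43 = 1595
31st selection = r + (31−1)·k = 1481 + 30×1595 = 1481 + 47850 = 49331

49331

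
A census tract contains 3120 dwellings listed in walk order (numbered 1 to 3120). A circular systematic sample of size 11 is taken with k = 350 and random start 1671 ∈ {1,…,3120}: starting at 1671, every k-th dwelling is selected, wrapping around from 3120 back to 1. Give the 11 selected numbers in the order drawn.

1671, 2021, 2371, 2721, 3071, 301, 651, 1001, 1351, 1701, 2051

Selection 1: 1671
Selection 2: 1671 + 350 = 2021
Selection 3: 2021 + 350 = 2371
Selection 4: 2371 + 350 = 2721
Selection 5: 2721 + 350 = 3071
Selection 6: 3071 + 350 = 3421 → 3421 − 3120 = 301
Selection 7: 301 + 350 = 651
Selection 8: 651 + 350 = 1001
Selection 9: 1001 + 350 = 1351
Selection 10: 1351 + 350 = 1701
Selection 11: 1701 + 350 = 2051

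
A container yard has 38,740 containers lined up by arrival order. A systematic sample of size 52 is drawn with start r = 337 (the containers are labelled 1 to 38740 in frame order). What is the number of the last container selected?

k = 38740/52 = 745
52nd selection = r + (52−1)·k = 337 + 51×745 = 337 + 37995 = 38332

38332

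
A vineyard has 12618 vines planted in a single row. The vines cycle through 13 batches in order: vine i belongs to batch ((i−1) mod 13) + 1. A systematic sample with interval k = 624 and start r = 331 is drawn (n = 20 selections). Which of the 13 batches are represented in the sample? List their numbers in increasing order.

Consecutive selections differ by k = 624, so their batch numbers differ by 624 mod 13 = 0.
gcd(624, 13) = 13, so the sample visits 13/13 = 1 distinct residues mod 13.
Start 331 is batch 6; the batches hit are 6.

6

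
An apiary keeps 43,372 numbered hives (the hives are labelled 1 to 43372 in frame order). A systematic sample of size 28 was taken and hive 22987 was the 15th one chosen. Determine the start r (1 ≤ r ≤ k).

1301

k = 43372/28 = 1549
r = 22987 − (15−1)×1549 = 22987 − 21686 = 1301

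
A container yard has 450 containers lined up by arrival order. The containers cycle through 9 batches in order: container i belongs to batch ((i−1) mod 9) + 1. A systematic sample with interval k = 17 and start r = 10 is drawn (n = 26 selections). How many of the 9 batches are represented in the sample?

9

Consecutive selections differ by k = 17, so their batch numbers differ by 17 mod 9 = 8.
gcd(17, 9) = 1, so the sample visits 9/1 = 9 distinct residues mod 9.
Start 10 is batch 1; the batches hit are 1, 2, 3, 4, 5, 6, 7, 8, 9.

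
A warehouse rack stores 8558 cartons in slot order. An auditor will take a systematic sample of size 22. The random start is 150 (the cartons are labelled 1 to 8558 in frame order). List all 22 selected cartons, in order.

150, 539, 928, 1317, 1706, 2095, 2484, 2873, 3262, 3651, 4040, 4429, 4818, 5207, 5596, 5985, 6374, 6763, 7152, 7541, 7930, 8319

k = N/n = 8558/22 = 389
carton 1: 150
carton 2: 150 + 389 = 539
carton 3: 539 + 389 = 928
carton 4: 928 + 389 = 1317
carton 5: 1317 + 389 = 1706
carton 6: 1706 + 389 = 2095
carton 7: 2095 + 389 = 2484
carton 8: 2484 + 389 = 2873
carton 9: 2873 + 389 = 3262
carton 10: 3262 + 389 = 3651
carton 11: 3651 + 389 = 4040
carton 12: 4040 + 389 = 4429
carton 13: 4429 + 389 = 4818
carton 14: 4818 + 389 = 5207
carton 15: 5207 + 389 = 5596
carton 16: 5596 + 389 = 5985
carton 17: 5985 + 389 = 6374
carton 18: 6374 + 389 = 6763
carton 19: 6763 + 389 = 7152
carton 20: 7152 + 389 = 7541
carton 21: 7541 + 389 = 7930
carton 22: 7930 + 389 = 8319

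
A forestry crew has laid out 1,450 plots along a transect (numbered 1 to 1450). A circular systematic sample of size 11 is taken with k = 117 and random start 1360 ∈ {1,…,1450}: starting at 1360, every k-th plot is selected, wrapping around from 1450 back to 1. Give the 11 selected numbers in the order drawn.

1360, 27, 144, 261, 378, 495, 612, 729, 846, 963, 1080

Selection 1: 1360
Selection 2: 1360 + 117 = 1477 → 1477 − 1450 = 27
Selection 3: 27 + 117 = 144
Selection 4: 144 + 117 = 261
Selection 5: 261 + 117 = 378
Selection 6: 378 + 117 = 495
Selection 7: 495 + 117 = 612
Selection 8: 612 + 117 = 729
Selection 9: 729 + 117 = 846
Selection 10: 846 + 117 = 963
Selection 11: 963 + 117 = 1080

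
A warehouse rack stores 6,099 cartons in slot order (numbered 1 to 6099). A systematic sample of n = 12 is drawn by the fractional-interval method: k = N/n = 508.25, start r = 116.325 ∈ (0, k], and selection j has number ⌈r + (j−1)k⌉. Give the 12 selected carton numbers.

117, 625, 1133, 1642, 2150, 2658, 3166, 3675, 4183, 4691, 5199, 5708

j=1: r + 0k = 116.325 → ⌈·⌉ = 117
j=2: r + 1k = 624.575 → ⌈·⌉ = 625
j=3: r + 2k = 1132.825 → ⌈·⌉ = 1133
j=4: r + 3k = 1641.075 → ⌈·⌉ = 1642
j=5: r + 4k = 2149.325 → ⌈·⌉ = 2150
j=6: r + 5k = 2657.575 → ⌈·⌉ = 2658
j=7: r + 6k = 3165.825 → ⌈·⌉ = 3166
j=8: r + 7k = 3674.075 → ⌈·⌉ = 3675
j=9: r + 8k = 4182.325 → ⌈·⌉ = 4183
j=10: r + 9k = 4690.575 → ⌈·⌉ = 4691
j=11: r + 10k = 5198.825 → ⌈·⌉ = 5199
j=12: r + 11k = 5707.075 → ⌈·⌉ = 5708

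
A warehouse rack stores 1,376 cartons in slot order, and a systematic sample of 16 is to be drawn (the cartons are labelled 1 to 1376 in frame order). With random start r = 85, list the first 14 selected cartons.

k = N/n = 1376/16 = 86
carton 1: 85
carton 2: 85 + 86 = 171
carton 3: 171 + 86 = 257
carton 4: 257 + 86 = 343
carton 5: 343 + 86 = 429
carton 6: 429 + 86 = 515
carton 7: 515 + 86 = 601
carton 8: 601 + 86 = 687
carton 9: 687 + 86 = 773
carton 10: 773 + 86 = 859
carton 11: 859 + 86 = 945
carton 12: 945 + 86 = 1031
carton 13: 1031 + 86 = 1117
carton 14: 1117 + 86 = 1203

85, 171, 257, 343, 429, 515, 601, 687, 773, 859, 945, 1031, 1117, 1203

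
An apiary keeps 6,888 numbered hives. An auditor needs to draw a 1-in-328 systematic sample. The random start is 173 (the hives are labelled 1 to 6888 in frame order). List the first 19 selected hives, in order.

hive 1: 173
hive 2: 173 + 328 = 501
hive 3: 501 + 328 = 829
hive 4: 829 + 328 = 1157
hive 5: 1157 + 328 = 1485
hive 6: 1485 + 328 = 1813
hive 7: 1813 + 328 = 2141
hive 8: 2141 + 328 = 2469
hive 9: 2469 + 328 = 2797
hive 10: 2797 + 328 = 3125
hive 11: 3125 + 328 = 3453
hive 12: 3453 + 328 = 3781
hive 13: 3781 + 328 = 4109
hive 14: 4109 + 328 = 4437
hive 15: 4437 + 328 = 4765
hive 16: 4765 + 328 = 5093
hive 17: 5093 + 328 = 5421
hive 18: 5421 + 328 = 5749
hive 19: 5749 + 328 = 6077

173, 501, 829, 1157, 1485, 1813, 2141, 2469, 2797, 3125, 3453, 3781, 4109, 4437, 4765, 5093, 5421, 5749, 6077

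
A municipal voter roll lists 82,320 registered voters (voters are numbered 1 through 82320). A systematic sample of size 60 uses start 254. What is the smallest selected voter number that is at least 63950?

k = 82320/60 = 1372
Steps past start: ⌈(63950 − 254)/1372⌉ = ⌈63696/1372⌉ = 47
Selected voter: 254 + 47×1372 = 64738

64738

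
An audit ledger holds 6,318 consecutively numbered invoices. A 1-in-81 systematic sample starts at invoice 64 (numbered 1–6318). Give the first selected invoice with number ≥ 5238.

k = 81
Steps past start: ⌈(5238 − 64)/81⌉ = ⌈5174/81⌉ = 64
Selected invoice: 64 + 64×81 = 5248

5248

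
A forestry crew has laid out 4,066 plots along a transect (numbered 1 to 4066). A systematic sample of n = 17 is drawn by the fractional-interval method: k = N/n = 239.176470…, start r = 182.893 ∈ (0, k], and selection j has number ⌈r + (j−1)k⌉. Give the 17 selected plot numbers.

183, 423, 662, 901, 1140, 1379, 1618, 1858, 2097, 2336, 2575, 2814, 3054, 3293, 3532, 3771, 4010

j=1: r + 0k = 182.893 → ⌈·⌉ = 183
j=2: r + 1k = 422.069470… → ⌈·⌉ = 423
j=3: r + 2k = 661.245941… → ⌈·⌉ = 662
j=4: r + 3k = 900.422411… → ⌈·⌉ = 901
j=5: r + 4k = 1139.598882… → ⌈·⌉ = 1140
j=6: r + 5k = 1378.775352… → ⌈·⌉ = 1379
j=7: r + 6k = 1617.951823… → ⌈·⌉ = 1618
j=8: r + 7k = 1857.128294… → ⌈·⌉ = 1858
j=9: r + 8k = 2096.304764… → ⌈·⌉ = 2097
j=10: r + 9k = 2335.481235… → ⌈·⌉ = 2336
j=11: r + 10k = 2574.657705… → ⌈·⌉ = 2575
j=12: r + 11k = 2813.834176… → ⌈·⌉ = 2814
j=13: r + 12k = 3053.010647… → ⌈·⌉ = 3054
j=14: r + 13k = 3292.187117… → ⌈·⌉ = 3293
j=15: r + 14k = 3531.363588… → ⌈·⌉ = 3532
j=16: r + 15k = 3770.540058… → ⌈·⌉ = 3771
j=17: r + 16k = 4009.716529… → ⌈·⌉ = 4010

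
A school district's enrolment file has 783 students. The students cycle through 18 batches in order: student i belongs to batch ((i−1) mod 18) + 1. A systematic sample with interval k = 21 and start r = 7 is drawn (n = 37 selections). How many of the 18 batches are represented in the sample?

Consecutive selections differ by k = 21, so their batch numbers differ by 21 mod 18 = 3.
gcd(21, 18) = 3, so the sample visits 18/3 = 6 distinct residues mod 18.
Start 7 is batch 7; the batches hit are 1, 4, 7, 10, 13, 16.

6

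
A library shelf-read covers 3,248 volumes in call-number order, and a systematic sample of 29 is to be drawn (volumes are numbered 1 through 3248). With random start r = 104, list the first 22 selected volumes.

k = N/n = 3248/29 = 112
volume 1: 104
volume 2: 104 + 112 = 216
volume 3: 216 + 112 = 328
volume 4: 328 + 112 = 440
volume 5: 440 + 112 = 552
volume 6: 552 + 112 = 664
volume 7: 664 + 112 = 776
volume 8: 776 + 112 = 888
volume 9: 888 + 112 = 1000
volume 10: 1000 + 112 = 1112
volume 11: 1112 + 112 = 1224
volume 12: 1224 + 112 = 1336
volume 13: 1336 + 112 = 1448
volume 14: 1448 + 112 = 1560
volume 15: 1560 + 112 = 1672
volume 16: 1672 + 112 = 1784
volume 17: 1784 + 112 = 1896
volume 18: 1896 + 112 = 2008
volume 19: 2008 + 112 = 2120
volume 20: 2120 + 112 = 2232
volume 21: 2232 + 112 = 2344
volume 22: 2344 + 112 = 2456

104, 216, 328, 440, 552, 664, 776, 888, 1000, 1112, 1224, 1336, 1448, 1560, 1672, 1784, 1896, 2008, 2120, 2232, 2344, 2456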